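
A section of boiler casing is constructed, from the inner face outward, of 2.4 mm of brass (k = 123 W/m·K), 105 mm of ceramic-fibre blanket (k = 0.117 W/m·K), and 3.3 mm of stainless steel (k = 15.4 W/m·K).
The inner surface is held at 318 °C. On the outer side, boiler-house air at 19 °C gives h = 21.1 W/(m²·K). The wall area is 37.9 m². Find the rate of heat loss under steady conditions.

Series thermal resistances:
R_brass = L/(kA) = 0.0024/(123×37.9) = 5.148×10^-7 K/W
R_ceramic-fibre blanket = L/(kA) = 0.105/(0.117×37.9) = 0.02368 K/W
R_stainless steel = L/(kA) = 0.0033/(15.4×37.9) = 5.654×10^-6 K/W
R_outer film = 1/(h_o·A) = 1/(21.1×37.9) = 0.00125 K/W
R_total = 0.02494 K/W
Q = ΔT / R_total = 299 / 0.02494

Q ≈ 12000 W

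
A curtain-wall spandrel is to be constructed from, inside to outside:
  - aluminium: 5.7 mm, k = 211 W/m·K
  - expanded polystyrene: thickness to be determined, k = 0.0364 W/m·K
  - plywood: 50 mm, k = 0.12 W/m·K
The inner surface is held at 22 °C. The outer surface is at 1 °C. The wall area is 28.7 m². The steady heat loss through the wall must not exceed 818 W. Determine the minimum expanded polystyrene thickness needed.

Series thermal resistances:
R_aluminium = L/(kA) = 0.0057/(211×28.7) = 9.413×10^-7 K/W
R_plywood = L/(kA) = 0.05/(0.12×28.7) = 0.01452 K/W
Sum of the known resistances R_other = 0.01452 K/W
Required total resistance R_tot = ΔT/Q_allow = 21/818 = 0.02567 K/W
R_expanded polystyrene = R_tot − R_other = 0.01115 K/W
L = R·k·A = 0.01115×0.0364×28.7

L ≈ 11.7 mm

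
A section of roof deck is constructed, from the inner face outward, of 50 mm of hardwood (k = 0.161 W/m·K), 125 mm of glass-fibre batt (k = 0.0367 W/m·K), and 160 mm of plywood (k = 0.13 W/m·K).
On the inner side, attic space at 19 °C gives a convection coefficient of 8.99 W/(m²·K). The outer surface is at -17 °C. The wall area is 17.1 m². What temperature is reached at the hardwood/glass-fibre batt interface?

T ≈ 16 °C

Model the wall as resistances in series:
R_inner film = 1/(h_i·A) = 1/(8.99×17.1) = 0.006505 K/W
R_hardwood = L/(kA) = 0.05/(0.161×17.1) = 0.01816 K/W
R_glass-fibre batt = L/(kA) = 0.125/(0.0367×17.1) = 0.1992 K/W
R_plywood = L/(kA) = 0.16/(0.13×17.1) = 0.07197 K/W
R_total = 0.2958 K/W;  Q = ΔT/R_total = 36/0.2958 = 121.7 W
T_interface = T_inner − Q·ΣR(inner→interface) = 19 − 122×0.02467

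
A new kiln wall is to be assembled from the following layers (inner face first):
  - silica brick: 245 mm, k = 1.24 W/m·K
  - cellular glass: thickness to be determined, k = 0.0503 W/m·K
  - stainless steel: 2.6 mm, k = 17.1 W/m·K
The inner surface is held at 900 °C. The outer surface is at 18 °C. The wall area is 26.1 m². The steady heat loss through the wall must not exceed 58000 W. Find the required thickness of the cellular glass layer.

L ≈ 10 mm

Using the resistance-network approach (series):
R_silica brick = L/(kA) = 0.245/(1.24×26.1) = 0.00757 K/W
R_stainless steel = L/(kA) = 0.0026/(17.1×26.1) = 5.826×10^-6 K/W
Sum of the known resistances R_other = 0.007576 K/W
Required total resistance R_tot = ΔT/Q_allow = 882/58000 = 0.01521 K/W
R_cellular glass = R_tot − R_other = 0.007631 K/W
L = R·k·A = 0.007631×0.0503×26.1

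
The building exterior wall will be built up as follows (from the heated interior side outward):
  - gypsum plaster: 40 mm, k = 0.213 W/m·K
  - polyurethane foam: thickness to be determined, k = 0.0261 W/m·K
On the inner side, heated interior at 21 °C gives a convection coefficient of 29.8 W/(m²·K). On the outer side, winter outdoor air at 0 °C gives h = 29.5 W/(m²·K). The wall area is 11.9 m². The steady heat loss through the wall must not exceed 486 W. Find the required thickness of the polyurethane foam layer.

L ≈ 6.76 mm

Thermal resistances in series:
R_inner film = 1/(h_i·A) = 1/(29.8×11.9) = 0.00282 K/W
R_gypsum plaster = L/(kA) = 0.04/(0.213×11.9) = 0.01578 K/W
R_outer film = 1/(h_o·A) = 1/(29.5×11.9) = 0.002849 K/W
Sum of the known resistances R_other = 0.02145 K/W
Required total resistance R_tot = ΔT/Q_allow = 21/486 = 0.04321 K/W
R_polyurethane foam = R_tot − R_other = 0.02176 K/W
L = R·k·A = 0.02176×0.0261×11.9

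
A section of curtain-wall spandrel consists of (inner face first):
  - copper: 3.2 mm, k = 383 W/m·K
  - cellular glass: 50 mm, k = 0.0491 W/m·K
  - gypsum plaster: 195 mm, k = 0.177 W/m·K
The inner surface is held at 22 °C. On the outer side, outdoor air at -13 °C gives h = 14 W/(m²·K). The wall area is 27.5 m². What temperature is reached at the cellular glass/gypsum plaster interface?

Using the resistance-network approach (series):
R_copper = L/(kA) = 0.0032/(383×27.5) = 3.038×10^-7 K/W
R_cellular glass = L/(kA) = 0.05/(0.0491×27.5) = 0.03703 K/W
R_gypsum plaster = L/(kA) = 0.195/(0.177×27.5) = 0.04006 K/W
R_outer film = 1/(h_o·A) = 1/(14×27.5) = 0.002597 K/W
R_total = 0.07969 K/W;  Q = ΔT/R_total = 35/0.07969 = 439.2 W
T_interface = T_inner − Q·ΣR(inner→interface) = 22 − 439×0.03703

T ≈ 5.74 °C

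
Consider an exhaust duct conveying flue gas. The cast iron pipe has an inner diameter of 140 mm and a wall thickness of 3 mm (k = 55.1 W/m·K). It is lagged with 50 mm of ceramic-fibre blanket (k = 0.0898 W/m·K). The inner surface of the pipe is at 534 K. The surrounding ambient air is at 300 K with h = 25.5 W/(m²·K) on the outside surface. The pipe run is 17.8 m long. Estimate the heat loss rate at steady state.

Treating each annulus and film as a series resistance:
R_cast iron pipe wall = ln(73/70)/(2π×55.1×17.8) = 6.81×10^-6 K/W
R_ceramic-fibre blanket = ln(123/73)/(2π×0.0898×17.8) = 0.05195 K/W
R_outer film = 1/(h_o·2πr_oL) = 1/(25.5×2π×0.123×17.8) = 0.002851 K/W
R_total = 0.05481 K/W
Q = ΔT/R_total = 234/0.05481

Q ≈ 4270 W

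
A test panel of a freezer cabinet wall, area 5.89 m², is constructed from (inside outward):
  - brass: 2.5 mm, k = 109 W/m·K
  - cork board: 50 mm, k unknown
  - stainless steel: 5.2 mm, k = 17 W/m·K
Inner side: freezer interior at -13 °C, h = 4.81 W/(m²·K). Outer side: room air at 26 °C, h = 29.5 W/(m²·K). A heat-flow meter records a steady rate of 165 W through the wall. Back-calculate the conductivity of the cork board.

Thermal resistances in series:
R_inner film = 1/(h_i·A) = 1/(4.81×5.89) = 0.0353 K/W
R_brass = L/(kA) = 0.0025/(109×5.89) = 3.894×10^-6 K/W
R_stainless steel = L/(kA) = 0.0052/(17×5.89) = 5.193×10^-5 K/W
R_outer film = 1/(h_o·A) = 1/(29.5×5.89) = 0.005755 K/W
Sum of known resistances R_other = 0.04111 K/W
Total R = ΔT/Q = 39/165 = 0.2364 K/W
R_cork board = R_total − R_other = 0.1953 K/W
k = L/(R·A) = 0.05/(0.1953×5.89)

k ≈ 0.0435 W/(m·K)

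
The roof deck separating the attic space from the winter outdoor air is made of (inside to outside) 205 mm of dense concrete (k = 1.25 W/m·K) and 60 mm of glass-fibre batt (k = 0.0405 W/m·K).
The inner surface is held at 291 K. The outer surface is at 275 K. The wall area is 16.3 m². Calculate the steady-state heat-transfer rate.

Q ≈ 158 W

Thermal resistances in series:
R_dense concrete = L/(kA) = 0.205/(1.25×16.3) = 0.01006 K/W
R_glass-fibre batt = L/(kA) = 0.06/(0.0405×16.3) = 0.09089 K/W
R_total = 0.1009 K/W
Q = ΔT / R_total = 16 / 0.1009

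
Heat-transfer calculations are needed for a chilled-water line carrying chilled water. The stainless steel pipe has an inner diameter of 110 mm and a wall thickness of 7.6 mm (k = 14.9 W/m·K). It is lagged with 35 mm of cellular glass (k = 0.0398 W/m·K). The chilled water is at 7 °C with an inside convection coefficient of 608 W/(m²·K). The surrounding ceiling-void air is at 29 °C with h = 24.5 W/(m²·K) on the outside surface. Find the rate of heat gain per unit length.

Per-layer cylindrical resistances, series-summed:
R_inner film = 1/(h_i·2πr₁L) = 1/(608×2π×0.055×1) = 0.004759 K/W
R_stainless steel pipe wall = ln(62.6/55)/(2π×14.9×1) = 0.001383 K/W
R_cellular glass = ln(97.6/62.6)/(2π×0.0398×1) = 1.776 K/W
R_outer film = 1/(h_o·2πr_oL) = 1/(24.5×2π×0.0976×1) = 0.06656 K/W
R_total = 1.849 K/W
Q = ΔT/R_total = 22/1.849

q′ ≈ 11.9 W/m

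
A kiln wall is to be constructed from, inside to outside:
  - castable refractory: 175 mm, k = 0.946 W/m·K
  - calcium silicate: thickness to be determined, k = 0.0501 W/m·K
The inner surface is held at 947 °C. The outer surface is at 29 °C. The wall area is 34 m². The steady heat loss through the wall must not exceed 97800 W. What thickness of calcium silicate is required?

Thermal resistances in series:
R_castable refractory = L/(kA) = 0.175/(0.946×34) = 0.005441 K/W
Sum of the known resistances R_other = 0.005441 K/W
Required total resistance R_tot = ΔT/Q_allow = 918/97800 = 0.009387 K/W
R_calcium silicate = R_tot − R_other = 0.003946 K/W
L = R·k·A = 0.003946×0.0501×34

L ≈ 6.72 mm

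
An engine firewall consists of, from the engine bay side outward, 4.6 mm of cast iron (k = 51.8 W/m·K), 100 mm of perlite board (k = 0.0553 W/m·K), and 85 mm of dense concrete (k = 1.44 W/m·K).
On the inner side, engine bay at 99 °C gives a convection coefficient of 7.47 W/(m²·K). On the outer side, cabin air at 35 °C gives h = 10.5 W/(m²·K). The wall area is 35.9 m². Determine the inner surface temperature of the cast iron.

Using the resistance-network approach (series):
R_inner film = 1/(h_i·A) = 1/(7.47×35.9) = 0.003729 K/W
R_cast iron = L/(kA) = 0.0046/(51.8×35.9) = 2.474×10^-6 K/W
R_perlite board = L/(kA) = 0.1/(0.0553×35.9) = 0.05037 K/W
R_dense concrete = L/(kA) = 0.085/(1.44×35.9) = 0.001644 K/W
R_outer film = 1/(h_o·A) = 1/(10.5×35.9) = 0.002653 K/W
R_total = 0.0584 K/W;  Q = ΔT/R_total = 64/0.0584 = 1096 W
T_interface = T_inner − Q·ΣR(inner→interface) = 99 − 1100×0.003729

T ≈ 94.9 °C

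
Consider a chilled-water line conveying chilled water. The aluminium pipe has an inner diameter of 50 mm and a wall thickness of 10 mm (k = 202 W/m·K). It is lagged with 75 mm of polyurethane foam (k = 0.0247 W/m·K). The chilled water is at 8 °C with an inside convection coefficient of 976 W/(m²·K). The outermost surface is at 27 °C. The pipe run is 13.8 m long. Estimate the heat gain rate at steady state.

Q ≈ 35.5 W

For a radial system each layer contributes R = ln(r_out/r_in)/(2πkL); films add R = 1/(hA).
R_inner film = 1/(h_i·2πr₁L) = 1/(976×2π×0.025×13.8) = 4.727×10^-4 K/W
R_aluminium pipe wall = ln(35/25)/(2π×202×13.8) = 1.921×10^-5 K/W
R_polyurethane foam = ln(110/35)/(2π×0.0247×13.8) = 0.5347 K/W
R_total = 0.5352 K/W
Q = ΔT/R_total = 19/0.5352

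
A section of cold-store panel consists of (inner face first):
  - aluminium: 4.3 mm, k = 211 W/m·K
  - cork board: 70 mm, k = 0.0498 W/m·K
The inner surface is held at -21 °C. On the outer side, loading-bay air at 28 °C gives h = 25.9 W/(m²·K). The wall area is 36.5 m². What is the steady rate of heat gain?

Q ≈ 1240 W

Model the wall as resistances in series:
R_aluminium = L/(kA) = 0.0043/(211×36.5) = 5.583×10^-7 K/W
R_cork board = L/(kA) = 0.07/(0.0498×36.5) = 0.03851 K/W
R_outer film = 1/(h_o·A) = 1/(25.9×36.5) = 0.001058 K/W
R_total = 0.03957 K/W
Q = ΔT / R_total = 49 / 0.03957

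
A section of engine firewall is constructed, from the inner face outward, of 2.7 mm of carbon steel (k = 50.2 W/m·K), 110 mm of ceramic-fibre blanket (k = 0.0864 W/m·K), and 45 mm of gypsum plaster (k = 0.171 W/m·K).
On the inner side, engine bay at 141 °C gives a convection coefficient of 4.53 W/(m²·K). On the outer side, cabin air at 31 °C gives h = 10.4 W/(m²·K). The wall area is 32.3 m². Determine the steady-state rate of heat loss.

Q ≈ 1920 W

Series thermal resistances:
R_inner film = 1/(h_i·A) = 1/(4.53×32.3) = 0.006834 K/W
R_carbon steel = L/(kA) = 0.0027/(50.2×32.3) = 1.665×10^-6 K/W
R_ceramic-fibre blanket = L/(kA) = 0.11/(0.0864×32.3) = 0.03942 K/W
R_gypsum plaster = L/(kA) = 0.045/(0.171×32.3) = 0.008147 K/W
R_outer film = 1/(h_o·A) = 1/(10.4×32.3) = 0.002977 K/W
R_total = 0.05738 K/W
Q = ΔT / R_total = 110 / 0.05738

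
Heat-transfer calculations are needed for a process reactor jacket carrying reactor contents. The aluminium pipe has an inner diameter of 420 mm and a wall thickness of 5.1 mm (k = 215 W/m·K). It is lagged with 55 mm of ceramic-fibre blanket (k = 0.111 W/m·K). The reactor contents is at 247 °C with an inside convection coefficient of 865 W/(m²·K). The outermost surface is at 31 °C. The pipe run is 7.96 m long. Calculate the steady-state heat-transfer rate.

Q ≈ 5250 W

Treating each annulus and film as a series resistance:
R_inner film = 1/(h_i·2πr₁L) = 1/(865×2π×0.21×7.96) = 1.101×10^-4 K/W
R_aluminium pipe wall = ln(215.1/210)/(2π×215×7.96) = 2.232×10^-6 K/W
R_ceramic-fibre blanket = ln(270.1/215.1)/(2π×0.111×7.96) = 0.04101 K/W
R_total = 0.04113 K/W
Q = ΔT/R_total = 216/0.04113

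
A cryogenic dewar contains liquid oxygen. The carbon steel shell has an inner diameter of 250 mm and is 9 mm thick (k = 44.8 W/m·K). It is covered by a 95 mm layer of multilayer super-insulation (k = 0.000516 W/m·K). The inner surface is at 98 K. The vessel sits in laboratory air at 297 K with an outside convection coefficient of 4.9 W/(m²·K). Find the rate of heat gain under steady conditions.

Radial (spherical) resistances in series:
R_carbon steel shell = (1/0.125 − 1/0.134)/(4π×44.8) = 9.544×10^-4 K/W
R_multilayer super-insulation = (1/0.134 − 1/0.229)/(4π×0.000516) = 477.4 K/W
R_outer film = 1/(h·4πr_o²) = 1/(4.9×4π×0.229²) = 0.3097 K/W
R_total = 477.8 K/W
Q = ΔT/R_total = 199/477.8

Q ≈ 0.417 W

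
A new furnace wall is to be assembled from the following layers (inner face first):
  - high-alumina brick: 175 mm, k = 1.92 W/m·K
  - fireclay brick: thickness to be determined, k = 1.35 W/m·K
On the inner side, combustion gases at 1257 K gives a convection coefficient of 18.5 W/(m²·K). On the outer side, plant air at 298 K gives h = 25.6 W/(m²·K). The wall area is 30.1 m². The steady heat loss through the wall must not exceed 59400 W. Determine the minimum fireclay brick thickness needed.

L ≈ 407 mm

Using the resistance-network approach (series):
R_inner film = 1/(h_i·A) = 1/(18.5×30.1) = 0.001796 K/W
R_high-alumina brick = L/(kA) = 0.175/(1.92×30.1) = 0.003028 K/W
R_outer film = 1/(h_o·A) = 1/(25.6×30.1) = 0.001298 K/W
Sum of the known resistances R_other = 0.006122 K/W
Required total resistance R_tot = ΔT/Q_allow = 959/59400 = 0.01614 K/W
R_fireclay brick = R_tot − R_other = 0.01002 K/W
L = R·k·A = 0.01002×1.35×30.1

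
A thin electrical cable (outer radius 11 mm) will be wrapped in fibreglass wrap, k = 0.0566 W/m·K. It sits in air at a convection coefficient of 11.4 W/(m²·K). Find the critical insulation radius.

r_cr ≈ 4.96 mm

For a cylinder r_cr = k/h = 0.0566/11.4
r_cr = 4.96 mm; since the bare radius (11 mm) is above r_cr, any added insulation will reduce heat loss.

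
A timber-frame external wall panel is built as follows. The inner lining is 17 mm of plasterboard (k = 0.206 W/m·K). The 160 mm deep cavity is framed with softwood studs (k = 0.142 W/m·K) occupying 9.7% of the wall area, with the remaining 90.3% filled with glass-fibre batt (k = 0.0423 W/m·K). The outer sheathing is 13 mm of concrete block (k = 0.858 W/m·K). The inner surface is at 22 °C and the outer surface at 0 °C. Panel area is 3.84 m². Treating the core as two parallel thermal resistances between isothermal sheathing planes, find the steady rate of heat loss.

Q ≈ 26.6 W

Sheathing layers in series; stud and cavity paths in parallel between them.
R_inner = 0.017/(0.206×3.84) = 0.02149 K/W
R_stud  = 0.16/(0.142×0.097×3.84) = 3.025 K/W
R_cav   = 0.16/(0.0423×0.903×3.84) = 1.091 K/W
1/R_core = 1/R_stud + 1/R_cav → R_core = 0.8017 K/W
R_outer = 0.013/(0.858×3.84) = 0.003946 K/W
R_total = 0.8272 K/W
Q = ΔT/R_total = 22/0.8272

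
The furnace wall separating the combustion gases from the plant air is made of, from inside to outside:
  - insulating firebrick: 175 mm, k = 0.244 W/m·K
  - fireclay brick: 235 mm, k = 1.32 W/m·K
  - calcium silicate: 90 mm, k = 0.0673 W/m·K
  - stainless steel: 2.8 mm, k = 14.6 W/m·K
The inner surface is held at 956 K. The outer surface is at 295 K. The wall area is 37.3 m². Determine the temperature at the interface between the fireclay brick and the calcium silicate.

T ≈ 691 K

Series thermal resistances:
R_insulating firebrick = L/(kA) = 0.175/(0.244×37.3) = 0.01923 K/W
R_fireclay brick = L/(kA) = 0.235/(1.32×37.3) = 0.004773 K/W
R_calcium silicate = L/(kA) = 0.09/(0.0673×37.3) = 0.03585 K/W
R_stainless steel = L/(kA) = 0.0028/(14.6×37.3) = 5.142×10^-6 K/W
R_total = 0.05986 K/W;  Q = ΔT/R_total = 661/0.05986 = 11040 W
T_interface = T_inner − Q·ΣR(inner→interface) = 956 − 11000×0.024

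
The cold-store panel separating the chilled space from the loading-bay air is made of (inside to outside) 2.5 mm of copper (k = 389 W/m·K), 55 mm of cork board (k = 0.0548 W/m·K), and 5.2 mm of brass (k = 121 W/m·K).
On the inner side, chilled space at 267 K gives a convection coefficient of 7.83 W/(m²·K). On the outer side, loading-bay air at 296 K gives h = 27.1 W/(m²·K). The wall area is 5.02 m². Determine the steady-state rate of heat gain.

Using the resistance-network approach (series):
R_inner film = 1/(h_i·A) = 1/(7.83×5.02) = 0.02544 K/W
R_copper = L/(kA) = 0.0025/(389×5.02) = 1.28×10^-6 K/W
R_cork board = L/(kA) = 0.055/(0.0548×5.02) = 0.1999 K/W
R_brass = L/(kA) = 0.0052/(121×5.02) = 8.561×10^-6 K/W
R_outer film = 1/(h_o·A) = 1/(27.1×5.02) = 0.007351 K/W
R_total = 0.2327 K/W
Q = ΔT / R_total = 29 / 0.2327

Q ≈ 125 W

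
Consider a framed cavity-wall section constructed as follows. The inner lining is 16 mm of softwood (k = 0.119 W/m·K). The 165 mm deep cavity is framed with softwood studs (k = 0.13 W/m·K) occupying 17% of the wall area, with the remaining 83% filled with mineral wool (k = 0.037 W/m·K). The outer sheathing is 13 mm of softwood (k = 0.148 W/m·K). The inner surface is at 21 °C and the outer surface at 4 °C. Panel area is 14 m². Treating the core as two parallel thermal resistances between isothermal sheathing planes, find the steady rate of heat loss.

Q ≈ 71.1 W

Sheathing layers in series; stud and cavity paths in parallel between them.
R_inner = 0.016/(0.119×14) = 0.009604 K/W
R_stud  = 0.165/(0.13×0.17×14) = 0.5333 K/W
R_cav   = 0.165/(0.037×0.83×14) = 0.3838 K/W
1/R_core = 1/R_stud + 1/R_cav → R_core = 0.2232 K/W
R_outer = 0.013/(0.148×14) = 0.006274 K/W
R_total = 0.239 K/W
Q = ΔT/R_total = 17/0.239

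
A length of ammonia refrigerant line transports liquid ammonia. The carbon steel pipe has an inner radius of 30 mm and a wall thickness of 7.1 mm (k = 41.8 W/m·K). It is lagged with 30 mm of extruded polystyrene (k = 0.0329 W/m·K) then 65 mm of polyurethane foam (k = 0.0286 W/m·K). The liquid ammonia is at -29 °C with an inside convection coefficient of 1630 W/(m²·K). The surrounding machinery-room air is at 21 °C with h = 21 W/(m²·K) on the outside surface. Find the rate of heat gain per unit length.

q′ ≈ 7.47 W/m

Per-layer cylindrical resistances, series-summed:
R_inner film = 1/(h_i·2πr₁L) = 1/(1630×2π×0.03×1) = 0.003255 K/W
R_carbon steel pipe wall = ln(37.1/30)/(2π×41.8×1) = 8.088×10^-4 K/W
R_extruded polystyrene = ln(67.1/37.1)/(2π×0.0329×1) = 2.867 K/W
R_polyurethane foam = ln(132.1/67.1)/(2π×0.0286×1) = 3.769 K/W
R_outer film = 1/(h_o·2πr_oL) = 1/(21×2π×0.1321×1) = 0.05737 K/W
R_total = 6.697 K/W
Q = ΔT/R_total = 50/6.697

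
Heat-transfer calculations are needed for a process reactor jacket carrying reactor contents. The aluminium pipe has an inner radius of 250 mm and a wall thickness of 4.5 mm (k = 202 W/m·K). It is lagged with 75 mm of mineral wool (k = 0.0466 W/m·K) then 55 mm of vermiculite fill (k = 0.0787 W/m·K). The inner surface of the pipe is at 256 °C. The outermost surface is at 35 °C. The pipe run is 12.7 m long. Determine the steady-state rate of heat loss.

Treating each annulus and film as a series resistance:
R_aluminium pipe wall = ln(254.5/250)/(2π×202×12.7) = 1.107×10^-6 K/W
R_mineral wool = ln(329.5/254.5)/(2π×0.0466×12.7) = 0.06946 K/W
R_vermiculite fill = ln(384.5/329.5)/(2π×0.0787×12.7) = 0.02458 K/W
R_total = 0.09404 K/W
Q = ΔT/R_total = 221/0.09404

Q ≈ 2350 W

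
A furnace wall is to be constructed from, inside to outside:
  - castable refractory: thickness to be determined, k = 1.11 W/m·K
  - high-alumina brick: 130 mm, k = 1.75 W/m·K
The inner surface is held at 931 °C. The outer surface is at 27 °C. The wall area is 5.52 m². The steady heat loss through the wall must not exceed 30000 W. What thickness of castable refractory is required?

Thermal resistances in series:
R_high-alumina brick = L/(kA) = 0.13/(1.75×5.52) = 0.01346 K/W
Sum of the known resistances R_other = 0.01346 K/W
Required total resistance R_tot = ΔT/Q_allow = 904/30000 = 0.03013 K/W
R_castable refractory = R_tot − R_other = 0.01668 K/W
L = R·k·A = 0.01668×1.11×5.52

L ≈ 102 mm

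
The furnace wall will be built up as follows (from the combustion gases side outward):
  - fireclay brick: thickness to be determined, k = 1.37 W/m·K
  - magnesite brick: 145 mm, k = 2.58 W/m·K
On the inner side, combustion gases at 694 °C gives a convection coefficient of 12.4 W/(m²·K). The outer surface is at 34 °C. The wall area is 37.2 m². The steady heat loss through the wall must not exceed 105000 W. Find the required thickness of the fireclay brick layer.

Treating each layer as a thermal resistance in series:
R_inner film = 1/(h_i·A) = 1/(12.4×37.2) = 0.002168 K/W
R_magnesite brick = L/(kA) = 0.145/(2.58×37.2) = 0.001511 K/W
Sum of the known resistances R_other = 0.003679 K/W
Required total resistance R_tot = ΔT/Q_allow = 660/105000 = 0.006286 K/W
R_fireclay brick = R_tot − R_other = 0.002607 K/W
L = R·k·A = 0.002607×1.37×37.2

L ≈ 133 mm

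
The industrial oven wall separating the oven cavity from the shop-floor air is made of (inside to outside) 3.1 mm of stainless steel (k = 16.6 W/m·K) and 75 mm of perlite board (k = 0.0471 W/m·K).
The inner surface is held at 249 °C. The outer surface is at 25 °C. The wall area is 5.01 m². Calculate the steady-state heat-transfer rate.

Series thermal resistances:
R_stainless steel = L/(kA) = 0.0031/(16.6×5.01) = 3.727×10^-5 K/W
R_perlite board = L/(kA) = 0.075/(0.0471×5.01) = 0.3178 K/W
R_total = 0.3179 K/W
Q = ΔT / R_total = 224 / 0.3179

Q ≈ 705 W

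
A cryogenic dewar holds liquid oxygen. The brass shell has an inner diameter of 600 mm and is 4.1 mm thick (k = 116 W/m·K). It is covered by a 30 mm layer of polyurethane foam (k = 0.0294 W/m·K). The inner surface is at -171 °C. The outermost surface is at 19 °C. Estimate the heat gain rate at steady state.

Q ≈ 238 W

Spherical conduction: R = (1/r_in − 1/r_out)/(4πk) per layer; series-sum.
R_brass shell = (1/0.3 − 1/0.3041)/(4π×116) = 3.083×10^-5 K/W
R_polyurethane foam = (1/0.3041 − 1/0.3341)/(4π×0.0294) = 0.7992 K/W
R_total = 0.7993 K/W
Q = ΔT/R_total = 190/0.7993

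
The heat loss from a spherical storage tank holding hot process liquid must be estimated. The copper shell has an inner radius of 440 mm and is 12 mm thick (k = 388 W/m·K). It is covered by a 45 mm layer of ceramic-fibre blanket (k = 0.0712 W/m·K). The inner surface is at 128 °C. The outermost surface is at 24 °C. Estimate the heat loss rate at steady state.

Radial (spherical) resistances in series:
R_copper shell = (1/0.44 − 1/0.452)/(4π×388) = 1.238×10^-5 K/W
R_ceramic-fibre blanket = (1/0.452 − 1/0.497)/(4π×0.0712) = 0.2239 K/W
R_total = 0.2239 K/W
Q = ΔT/R_total = 104/0.2239

Q ≈ 464 W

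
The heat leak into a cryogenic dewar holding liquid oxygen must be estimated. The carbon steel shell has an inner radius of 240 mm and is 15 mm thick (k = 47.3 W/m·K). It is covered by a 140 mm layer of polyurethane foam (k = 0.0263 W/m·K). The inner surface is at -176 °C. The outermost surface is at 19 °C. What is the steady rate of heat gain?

Radial (spherical) resistances in series:
R_carbon steel shell = (1/0.24 − 1/0.255)/(4π×47.3) = 4.124×10^-4 K/W
R_polyurethane foam = (1/0.255 − 1/0.395)/(4π×0.0263) = 4.206 K/W
R_total = 4.206 K/W
Q = ΔT/R_total = 195/4.206

Q ≈ 46.4 W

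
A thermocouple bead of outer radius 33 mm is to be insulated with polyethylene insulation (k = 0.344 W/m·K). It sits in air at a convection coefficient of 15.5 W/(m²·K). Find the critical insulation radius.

For a sphere r_cr = 2k/h = 2×0.344/15.5
r_cr = 44.4 mm; since the bare radius (33 mm) is below r_cr, adding a thin layer of insulation will *increase* heat loss.

r_cr ≈ 44.4 mm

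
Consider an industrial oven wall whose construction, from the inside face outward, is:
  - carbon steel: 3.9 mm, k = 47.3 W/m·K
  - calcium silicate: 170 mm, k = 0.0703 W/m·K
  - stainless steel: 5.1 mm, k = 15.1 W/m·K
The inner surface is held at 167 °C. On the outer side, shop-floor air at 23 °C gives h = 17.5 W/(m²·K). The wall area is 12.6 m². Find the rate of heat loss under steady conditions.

Q ≈ 733 W

Using the resistance-network approach (series):
R_carbon steel = L/(kA) = 0.0039/(47.3×12.6) = 6.544×10^-6 K/W
R_calcium silicate = L/(kA) = 0.17/(0.0703×12.6) = 0.1919 K/W
R_stainless steel = L/(kA) = 0.0051/(15.1×12.6) = 2.681×10^-5 K/W
R_outer film = 1/(h_o·A) = 1/(17.5×12.6) = 0.004535 K/W
R_total = 0.1965 K/W
Q = ΔT / R_total = 144 / 0.1965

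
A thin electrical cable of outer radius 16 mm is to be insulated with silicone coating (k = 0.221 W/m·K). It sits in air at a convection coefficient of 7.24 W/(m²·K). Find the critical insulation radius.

r_cr ≈ 30.5 mm

For a cylinder r_cr = k/h = 0.221/7.24
r_cr = 30.5 mm; since the bare radius (16 mm) is below r_cr, adding a thin layer of insulation will *increase* heat loss.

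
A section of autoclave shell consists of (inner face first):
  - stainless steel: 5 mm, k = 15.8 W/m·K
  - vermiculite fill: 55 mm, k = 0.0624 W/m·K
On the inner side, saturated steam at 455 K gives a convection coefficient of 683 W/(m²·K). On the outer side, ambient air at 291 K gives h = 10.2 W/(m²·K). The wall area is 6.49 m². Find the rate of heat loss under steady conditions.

Q ≈ 1080 W

Treating each layer as a thermal resistance in series:
R_inner film = 1/(h_i·A) = 1/(683×6.49) = 2.256×10^-4 K/W
R_stainless steel = L/(kA) = 0.005/(15.8×6.49) = 4.876×10^-5 K/W
R_vermiculite fill = L/(kA) = 0.055/(0.0624×6.49) = 0.1358 K/W
R_outer film = 1/(h_o·A) = 1/(10.2×6.49) = 0.01511 K/W
R_total = 0.1512 K/W
Q = ΔT / R_total = 164 / 0.1512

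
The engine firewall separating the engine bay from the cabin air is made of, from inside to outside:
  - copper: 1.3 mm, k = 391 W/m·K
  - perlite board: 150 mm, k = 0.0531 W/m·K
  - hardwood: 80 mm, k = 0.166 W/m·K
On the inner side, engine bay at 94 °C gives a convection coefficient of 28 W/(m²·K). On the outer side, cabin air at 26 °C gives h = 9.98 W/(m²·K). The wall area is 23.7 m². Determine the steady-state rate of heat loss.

Q ≈ 468 W

Treating each layer as a thermal resistance in series:
R_inner film = 1/(h_i·A) = 1/(28×23.7) = 0.001507 K/W
R_copper = L/(kA) = 0.0013/(391×23.7) = 1.403×10^-7 K/W
R_perlite board = L/(kA) = 0.15/(0.0531×23.7) = 0.1192 K/W
R_hardwood = L/(kA) = 0.08/(0.166×23.7) = 0.02033 K/W
R_outer film = 1/(h_o·A) = 1/(9.98×23.7) = 0.004228 K/W
R_total = 0.1453 K/W
Q = ΔT / R_total = 68 / 0.1453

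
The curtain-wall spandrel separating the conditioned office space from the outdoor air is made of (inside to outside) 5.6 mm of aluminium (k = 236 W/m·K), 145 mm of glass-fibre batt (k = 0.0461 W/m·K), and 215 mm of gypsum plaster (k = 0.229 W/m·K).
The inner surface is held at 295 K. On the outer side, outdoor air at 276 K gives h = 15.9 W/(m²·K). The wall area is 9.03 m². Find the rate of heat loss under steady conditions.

Q ≈ 41.4 W

Using the resistance-network approach (series):
R_aluminium = L/(kA) = 0.0056/(236×9.03) = 2.628×10^-6 K/W
R_glass-fibre batt = L/(kA) = 0.145/(0.0461×9.03) = 0.3483 K/W
R_gypsum plaster = L/(kA) = 0.215/(0.229×9.03) = 0.104 K/W
R_outer film = 1/(h_o·A) = 1/(15.9×9.03) = 0.006965 K/W
R_total = 0.4593 K/W
Q = ΔT / R_total = 19 / 0.4593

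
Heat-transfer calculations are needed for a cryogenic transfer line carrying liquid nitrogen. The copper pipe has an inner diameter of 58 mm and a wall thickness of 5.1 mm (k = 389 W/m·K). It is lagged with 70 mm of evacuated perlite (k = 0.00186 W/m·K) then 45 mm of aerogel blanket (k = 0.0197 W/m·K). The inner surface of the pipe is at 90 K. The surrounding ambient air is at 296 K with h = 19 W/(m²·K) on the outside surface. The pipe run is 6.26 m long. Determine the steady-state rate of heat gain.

Per-layer cylindrical resistances, series-summed:
R_copper pipe wall = ln(34.1/29)/(2π×389×6.26) = 1.059×10^-5 K/W
R_evacuated perlite = ln(104.1/34.1)/(2π×0.00186×6.26) = 15.26 K/W
R_aerogel blanket = ln(149.1/104.1)/(2π×0.0197×6.26) = 0.4637 K/W
R_outer film = 1/(h_o·2πr_oL) = 1/(19×2π×0.1491×6.26) = 0.008975 K/W
R_total = 15.73 K/W
Q = ΔT/R_total = 206/15.73

Q ≈ 13.1 W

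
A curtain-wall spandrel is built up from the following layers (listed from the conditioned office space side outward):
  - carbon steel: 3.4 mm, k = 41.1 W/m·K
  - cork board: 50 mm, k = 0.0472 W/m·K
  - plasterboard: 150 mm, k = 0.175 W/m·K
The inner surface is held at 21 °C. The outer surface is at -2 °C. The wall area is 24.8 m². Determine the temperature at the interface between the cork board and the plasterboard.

T ≈ 8.29 °C

Treating each layer as a thermal resistance in series:
R_carbon steel = L/(kA) = 0.0034/(41.1×24.8) = 3.336×10^-6 K/W
R_cork board = L/(kA) = 0.05/(0.0472×24.8) = 0.04271 K/W
R_plasterboard = L/(kA) = 0.15/(0.175×24.8) = 0.03456 K/W
R_total = 0.07728 K/W;  Q = ΔT/R_total = 23/0.07728 = 297.6 W
T_interface = T_inner − Q·ΣR(inner→interface) = 21 − 298×0.04272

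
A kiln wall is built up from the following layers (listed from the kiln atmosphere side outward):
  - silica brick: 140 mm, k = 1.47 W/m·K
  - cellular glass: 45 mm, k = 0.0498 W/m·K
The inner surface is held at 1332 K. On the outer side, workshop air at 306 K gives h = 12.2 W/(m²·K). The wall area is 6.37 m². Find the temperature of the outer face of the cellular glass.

T ≈ 384 K

Series thermal resistances:
R_silica brick = L/(kA) = 0.14/(1.47×6.37) = 0.01495 K/W
R_cellular glass = L/(kA) = 0.045/(0.0498×6.37) = 0.1419 K/W
R_outer film = 1/(h_o·A) = 1/(12.2×6.37) = 0.01287 K/W
R_total = 0.1697 K/W;  Q = ΔT/R_total = 1026/0.1697 = 6047 W
T_interface = T_inner − Q·ΣR(inner→interface) = 1332 − 6050×0.1568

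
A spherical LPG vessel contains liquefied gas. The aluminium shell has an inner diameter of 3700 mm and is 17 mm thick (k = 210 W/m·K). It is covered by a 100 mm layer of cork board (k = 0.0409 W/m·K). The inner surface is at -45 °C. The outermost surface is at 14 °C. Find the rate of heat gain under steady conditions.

Q ≈ 1110 W

Spherical conduction: R = (1/r_in − 1/r_out)/(4πk) per layer; series-sum.
R_aluminium shell = (1/1.85 − 1/1.867)/(4π×210) = 1.865×10^-6 K/W
R_cork board = (1/1.867 − 1/1.967)/(4π×0.0409) = 0.05298 K/W
R_total = 0.05298 K/W
Q = ΔT/R_total = 59/0.05298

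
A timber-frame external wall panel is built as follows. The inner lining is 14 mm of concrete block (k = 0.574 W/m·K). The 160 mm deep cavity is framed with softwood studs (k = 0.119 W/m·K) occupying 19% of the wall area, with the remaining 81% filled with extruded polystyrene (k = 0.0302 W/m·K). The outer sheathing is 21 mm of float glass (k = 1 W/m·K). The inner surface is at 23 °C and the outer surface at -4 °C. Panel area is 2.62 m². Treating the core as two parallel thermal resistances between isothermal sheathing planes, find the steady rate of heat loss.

Sheathing layers in series; stud and cavity paths in parallel between them.
R_inner = 0.014/(0.574×2.62) = 0.009309 K/W
R_stud  = 0.16/(0.119×0.19×2.62) = 2.701 K/W
R_cav   = 0.16/(0.0302×0.81×2.62) = 2.496 K/W
1/R_core = 1/R_stud + 1/R_cav → R_core = 1.297 K/W
R_outer = 0.021/(1×2.62) = 0.008015 K/W
R_total = 1.315 K/W
Q = ΔT/R_total = 27/1.315

Q ≈ 20.5 W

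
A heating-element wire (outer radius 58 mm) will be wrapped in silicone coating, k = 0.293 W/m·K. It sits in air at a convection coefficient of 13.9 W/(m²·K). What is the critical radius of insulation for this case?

r_cr ≈ 21.1 mm

For a cylinder r_cr = k/h = 0.293/13.9
r_cr = 21.1 mm; since the bare radius (58 mm) is above r_cr, any added insulation will reduce heat loss.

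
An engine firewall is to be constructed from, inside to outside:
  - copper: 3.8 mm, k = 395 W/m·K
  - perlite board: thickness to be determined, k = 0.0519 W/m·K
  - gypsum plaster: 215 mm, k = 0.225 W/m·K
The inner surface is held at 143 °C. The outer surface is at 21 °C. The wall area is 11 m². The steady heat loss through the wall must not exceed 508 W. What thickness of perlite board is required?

L ≈ 87.5 mm

Treating each layer as a thermal resistance in series:
R_copper = L/(kA) = 0.0038/(395×11) = 8.746×10^-7 K/W
R_gypsum plaster = L/(kA) = 0.215/(0.225×11) = 0.08687 K/W
Sum of the known resistances R_other = 0.08687 K/W
Required total resistance R_tot = ΔT/Q_allow = 122/508 = 0.2402 K/W
R_perlite board = R_tot − R_other = 0.1533 K/W
L = R·k·A = 0.1533×0.0519×11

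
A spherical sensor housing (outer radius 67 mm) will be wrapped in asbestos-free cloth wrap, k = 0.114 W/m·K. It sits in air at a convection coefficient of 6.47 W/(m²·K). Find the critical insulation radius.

r_cr ≈ 35.2 mm

For a sphere r_cr = 2k/h = 2×0.114/6.47
r_cr = 35.2 mm; since the bare radius (67 mm) is above r_cr, any added insulation will reduce heat loss.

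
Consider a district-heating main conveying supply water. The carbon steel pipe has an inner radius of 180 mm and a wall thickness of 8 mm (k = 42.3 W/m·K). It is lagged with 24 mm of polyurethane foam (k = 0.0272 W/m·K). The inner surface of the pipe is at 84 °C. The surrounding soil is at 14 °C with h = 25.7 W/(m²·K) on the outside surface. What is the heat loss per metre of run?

Radial resistances (cylindrical: R_cond = ln(r_o/r_i)/(2πkL), R_conv = 1/(h·2πrL)):
R_carbon steel pipe wall = ln(188/180)/(2π×42.3×1) = 1.636×10^-4 K/W
R_polyurethane foam = ln(212/188)/(2π×0.0272×1) = 0.703 K/W
R_outer film = 1/(h_o·2πr_oL) = 1/(25.7×2π×0.212×1) = 0.02921 K/W
R_total = 0.7324 K/W
Q = ΔT/R_total = 70/0.7324

q′ ≈ 95.6 W/m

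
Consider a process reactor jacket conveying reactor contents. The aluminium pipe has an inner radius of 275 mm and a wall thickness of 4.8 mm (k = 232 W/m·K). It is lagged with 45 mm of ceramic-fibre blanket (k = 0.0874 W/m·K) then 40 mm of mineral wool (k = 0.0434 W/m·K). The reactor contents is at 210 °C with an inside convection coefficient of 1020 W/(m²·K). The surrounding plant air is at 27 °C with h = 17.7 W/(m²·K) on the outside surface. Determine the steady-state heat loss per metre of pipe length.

Radial resistances (cylindrical: R_cond = ln(r_o/r_i)/(2πkL), R_conv = 1/(h·2πrL)):
R_inner film = 1/(h_i·2πr₁L) = 1/(1020×2π×0.275×1) = 5.674×10^-4 K/W
R_aluminium pipe wall = ln(279.8/275)/(2π×232×1) = 1.187×10^-5 K/W
R_ceramic-fibre blanket = ln(324.8/279.8)/(2π×0.0874×1) = 0.2716 K/W
R_mineral wool = ln(364.8/324.8)/(2π×0.0434×1) = 0.4259 K/W
R_outer film = 1/(h_o·2πr_oL) = 1/(17.7×2π×0.3648×1) = 0.02465 K/W
R_total = 0.7227 K/W
Q = ΔT/R_total = 183/0.7227

q′ ≈ 253 W/m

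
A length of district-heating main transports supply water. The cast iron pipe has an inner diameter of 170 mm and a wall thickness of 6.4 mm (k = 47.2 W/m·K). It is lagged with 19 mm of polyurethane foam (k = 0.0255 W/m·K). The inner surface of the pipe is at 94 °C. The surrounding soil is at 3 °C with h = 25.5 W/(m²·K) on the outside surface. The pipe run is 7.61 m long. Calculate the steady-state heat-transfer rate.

Q ≈ 560 W

Treating each annulus and film as a series resistance:
R_cast iron pipe wall = ln(91.4/85)/(2π×47.2×7.61) = 3.217×10^-5 K/W
R_polyurethane foam = ln(110.4/91.4)/(2π×0.0255×7.61) = 0.1549 K/W
R_outer film = 1/(h_o·2πr_oL) = 1/(25.5×2π×0.1104×7.61) = 0.007429 K/W
R_total = 0.1624 K/W
Q = ΔT/R_total = 91/0.1624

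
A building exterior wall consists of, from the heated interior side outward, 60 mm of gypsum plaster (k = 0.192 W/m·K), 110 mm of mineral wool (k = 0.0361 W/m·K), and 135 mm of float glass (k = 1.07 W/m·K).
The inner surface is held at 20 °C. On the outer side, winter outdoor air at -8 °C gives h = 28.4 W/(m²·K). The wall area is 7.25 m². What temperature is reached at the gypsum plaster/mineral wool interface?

Thermal resistances in series:
R_gypsum plaster = L/(kA) = 0.06/(0.192×7.25) = 0.0431 K/W
R_mineral wool = L/(kA) = 0.11/(0.0361×7.25) = 0.4203 K/W
R_float glass = L/(kA) = 0.135/(1.07×7.25) = 0.0174 K/W
R_outer film = 1/(h_o·A) = 1/(28.4×7.25) = 0.004857 K/W
R_total = 0.4857 K/W;  Q = ΔT/R_total = 28/0.4857 = 57.65 W
T_interface = T_inner − Q·ΣR(inner→interface) = 20 − 57.7×0.0431

T ≈ 17.5 °C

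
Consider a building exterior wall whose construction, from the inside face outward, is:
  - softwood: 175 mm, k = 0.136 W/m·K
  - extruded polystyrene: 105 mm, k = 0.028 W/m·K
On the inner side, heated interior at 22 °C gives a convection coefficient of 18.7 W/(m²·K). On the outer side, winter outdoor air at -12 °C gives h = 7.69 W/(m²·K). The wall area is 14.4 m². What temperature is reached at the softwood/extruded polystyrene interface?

Series thermal resistances:
R_inner film = 1/(h_i·A) = 1/(18.7×14.4) = 0.003714 K/W
R_softwood = L/(kA) = 0.175/(0.136×14.4) = 0.08936 K/W
R_extruded polystyrene = L/(kA) = 0.105/(0.028×14.4) = 0.2604 K/W
R_outer film = 1/(h_o·A) = 1/(7.69×14.4) = 0.00903 K/W
R_total = 0.3625 K/W;  Q = ΔT/R_total = 34/0.3625 = 93.79 W
T_interface = T_inner − Q·ΣR(inner→interface) = 22 − 93.8×0.09307

T ≈ 13.3 °C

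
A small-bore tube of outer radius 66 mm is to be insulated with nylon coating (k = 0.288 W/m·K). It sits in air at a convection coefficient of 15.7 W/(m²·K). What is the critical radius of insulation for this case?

For a cylinder r_cr = k/h = 0.288/15.7
r_cr = 18.3 mm; since the bare radius (66 mm) is above r_cr, any added insulation will reduce heat loss.

r_cr ≈ 18.3 mm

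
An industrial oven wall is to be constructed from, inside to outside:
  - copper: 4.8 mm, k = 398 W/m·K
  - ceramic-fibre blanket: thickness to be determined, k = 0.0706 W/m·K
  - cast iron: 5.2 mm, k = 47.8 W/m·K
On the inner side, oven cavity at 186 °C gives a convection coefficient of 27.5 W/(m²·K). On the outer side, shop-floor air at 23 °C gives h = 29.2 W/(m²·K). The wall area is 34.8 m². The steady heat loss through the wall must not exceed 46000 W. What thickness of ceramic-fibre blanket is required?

Treating each layer as a thermal resistance in series:
R_inner film = 1/(h_i·A) = 1/(27.5×34.8) = 0.001045 K/W
R_copper = L/(kA) = 0.0048/(398×34.8) = 3.466×10^-7 K/W
R_cast iron = L/(kA) = 0.0052/(47.8×34.8) = 3.126×10^-6 K/W
R_outer film = 1/(h_o·A) = 1/(29.2×34.8) = 9.841×10^-4 K/W
Sum of the known resistances R_other = 0.002033 K/W
Required total resistance R_tot = ΔT/Q_allow = 163/46000 = 0.003543 K/W
R_ceramic-fibre blanket = R_tot − R_other = 0.001511 K/W
L = R·k·A = 0.001511×0.0706×34.8

L ≈ 3.71 mm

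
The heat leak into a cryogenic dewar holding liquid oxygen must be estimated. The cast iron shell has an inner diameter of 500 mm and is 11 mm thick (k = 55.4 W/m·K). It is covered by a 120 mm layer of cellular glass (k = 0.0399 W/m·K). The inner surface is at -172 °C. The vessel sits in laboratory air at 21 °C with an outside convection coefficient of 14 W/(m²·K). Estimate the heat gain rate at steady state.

Q ≈ 78.9 W

Spherical conduction: R = (1/r_in − 1/r_out)/(4πk) per layer; series-sum.
R_cast iron shell = (1/0.25 − 1/0.261)/(4π×55.4) = 2.422×10^-4 K/W
R_cellular glass = (1/0.261 − 1/0.381)/(4π×0.0399) = 2.407 K/W
R_outer film = 1/(h·4πr_o²) = 1/(14×4π×0.381²) = 0.03916 K/W
R_total = 2.446 K/W
Q = ΔT/R_total = 193/2.446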